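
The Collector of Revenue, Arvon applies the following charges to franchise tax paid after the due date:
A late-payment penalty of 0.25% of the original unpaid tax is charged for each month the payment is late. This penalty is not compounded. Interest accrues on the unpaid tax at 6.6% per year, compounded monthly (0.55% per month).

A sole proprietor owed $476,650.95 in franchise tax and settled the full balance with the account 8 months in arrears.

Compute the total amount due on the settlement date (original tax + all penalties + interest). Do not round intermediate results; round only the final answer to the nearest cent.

Late-payment penalty = 0.25% × $476,650.95 × 8 mo = $9,533.02…
Interest: $476,650.95 × ((1 + 0.0055)^8 − 1) = $476,650.95 × 0.0448564… = $21,380.8368…
Total = $476,650.95 + $9,533.0190 + $21,380.8368… = $507,564.81

$507,564.81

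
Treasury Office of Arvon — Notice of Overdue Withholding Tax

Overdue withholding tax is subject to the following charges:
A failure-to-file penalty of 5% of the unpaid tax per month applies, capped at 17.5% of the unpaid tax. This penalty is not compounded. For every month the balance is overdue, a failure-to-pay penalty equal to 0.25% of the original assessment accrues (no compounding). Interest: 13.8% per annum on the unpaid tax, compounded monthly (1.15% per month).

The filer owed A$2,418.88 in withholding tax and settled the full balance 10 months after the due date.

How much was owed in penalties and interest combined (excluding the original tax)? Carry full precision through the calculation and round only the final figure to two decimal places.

A$776.79

Failure-to-file: 10 × 5% × A$2,418.88 = A$1,209.44, capped at 17.5% × A$2,418.88 = A$423.30…
Failure-to-pay penalty: 10 × 0.25% × A$2,418.88 = A$60.47…
Interest: A$2,418.88 × ((1 + 0.0115)^10 − 1) = A$2,418.88 × 0.1211375… = A$293.0170…
Penalties + interest = A$483.7760 + A$293.0170… = A$776.79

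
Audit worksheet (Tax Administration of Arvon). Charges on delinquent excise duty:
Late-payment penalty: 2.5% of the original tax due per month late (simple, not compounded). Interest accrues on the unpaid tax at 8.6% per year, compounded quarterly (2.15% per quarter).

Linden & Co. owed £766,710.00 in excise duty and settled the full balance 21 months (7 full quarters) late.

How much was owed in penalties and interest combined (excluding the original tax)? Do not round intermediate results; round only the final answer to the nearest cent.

Late-payment penalty = 2.5% × £766,710.00 × 21 mo = £402,522.75
Interest: £766,710.00 × ((1 + 0.0215)^7 − 1) = £766,710.00 × 0.1605627… = £123,105.0039…
Penalties + interest = £402,522.7500 + £123,105.0039… = £525,627.75

£525,627.75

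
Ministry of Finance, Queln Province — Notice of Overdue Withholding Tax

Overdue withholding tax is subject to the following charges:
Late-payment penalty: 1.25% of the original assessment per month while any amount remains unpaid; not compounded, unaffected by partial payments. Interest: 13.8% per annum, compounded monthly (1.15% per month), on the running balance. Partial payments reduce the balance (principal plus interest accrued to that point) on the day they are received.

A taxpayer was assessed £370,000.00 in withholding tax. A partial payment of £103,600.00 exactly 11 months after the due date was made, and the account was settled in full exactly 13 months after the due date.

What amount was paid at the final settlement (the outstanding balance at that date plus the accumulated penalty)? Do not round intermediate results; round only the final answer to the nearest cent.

Balance at month 11: £370,000.0000 × (1 + 0.0115)^11 = £419,591.3072…
After £103,600.00 payment: £419,591.3072… − £103,600.00 = £315,991.3072…
Balance at month 13: £315,991.3072… × (1 + 0.0115)^2 = £323,300.8972…
Penalty: 13 × 1.25% × £370,000.00 = £60,125.00
Final settlement = outstanding balance + penalty = £323,300.8972… + £60,125.00 = £383,425.90

£383,425.90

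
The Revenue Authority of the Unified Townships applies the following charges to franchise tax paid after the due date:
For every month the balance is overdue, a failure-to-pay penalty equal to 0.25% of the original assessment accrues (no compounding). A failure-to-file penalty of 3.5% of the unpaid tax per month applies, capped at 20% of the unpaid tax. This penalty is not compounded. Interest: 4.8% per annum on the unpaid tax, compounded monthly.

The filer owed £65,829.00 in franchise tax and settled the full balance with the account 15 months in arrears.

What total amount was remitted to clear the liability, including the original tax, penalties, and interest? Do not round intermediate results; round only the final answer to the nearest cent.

£85,525.66

Failure-to-file: 15 × 3.5% × £65,829.00 = £34,560.23…, capped at 20% × £65,829.00 = £13,165.80
Failure-to-pay penalty: 15 × 0.25% × £65,829.00 = £2,468.59…
Interest (4.8%/yr ÷ 12 = 0.4%/month): £65,829.00 × ((1 + 0.004)^15 − 1) = £4,062.2729…
Total = £65,829.00 + £15,634.3875 + £4,062.2729… = £85,525.66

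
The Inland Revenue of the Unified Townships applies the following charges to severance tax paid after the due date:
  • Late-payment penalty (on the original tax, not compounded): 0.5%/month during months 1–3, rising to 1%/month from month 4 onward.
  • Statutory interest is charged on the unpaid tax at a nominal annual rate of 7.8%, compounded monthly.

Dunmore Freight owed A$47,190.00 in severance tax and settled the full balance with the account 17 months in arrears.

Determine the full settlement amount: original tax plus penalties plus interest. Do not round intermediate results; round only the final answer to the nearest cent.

Penalty, months 1–3: 3 × 0.5% × A$47,190.00 = A$707.85
Penalty, months 4–17: 14 × 1% × A$47,190.00 = A$6,606.60
Interest (7.8%/yr ÷ 12 = 0.65%/month): A$47,190.00 × ((1 + 0.0065)^17 − 1) = A$5,494.6652…
Total = A$47,190.00 + A$7,314.4500 + A$5,494.6652… = A$59,999.12

A$59,999.12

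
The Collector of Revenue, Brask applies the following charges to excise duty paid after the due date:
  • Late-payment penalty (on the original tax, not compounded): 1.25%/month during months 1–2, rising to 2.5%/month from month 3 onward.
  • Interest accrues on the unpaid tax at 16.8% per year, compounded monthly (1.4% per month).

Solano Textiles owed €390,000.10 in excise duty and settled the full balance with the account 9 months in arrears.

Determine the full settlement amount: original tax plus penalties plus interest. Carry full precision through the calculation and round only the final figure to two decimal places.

€519,983.78

Penalty, months 1–2: 2 × 1.25% × €390,000.10 = €9,750.00…
Penalty, months 3–9: 7 × 2.5% × €390,000.10 = €68,250.02…
Interest: €390,000.10 × ((1 + 0.014)^9 − 1) = €390,000.10 × 0.1332914… = €51,983.6612…
Total = €390,000.10 + €78,000.0200 + €51,983.6612… = €519,983.78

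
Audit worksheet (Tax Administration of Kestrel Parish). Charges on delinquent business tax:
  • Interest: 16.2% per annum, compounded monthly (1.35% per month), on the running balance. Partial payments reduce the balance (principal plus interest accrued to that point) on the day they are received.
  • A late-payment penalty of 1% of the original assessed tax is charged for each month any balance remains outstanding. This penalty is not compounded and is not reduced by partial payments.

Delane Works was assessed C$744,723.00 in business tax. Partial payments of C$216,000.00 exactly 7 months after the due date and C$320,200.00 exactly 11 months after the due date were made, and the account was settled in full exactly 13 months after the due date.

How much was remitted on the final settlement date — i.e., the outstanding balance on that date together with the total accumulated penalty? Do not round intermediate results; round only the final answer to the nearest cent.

C$420,363.66

Balance at month 7: C$744,723.0000 × (1 + 0.0135)^7 = C$818,014.5678…
After C$216,000.00 payment: C$818,014.5678… − C$216,000.00 = C$602,014.5678…
Balance at month 11: C$602,014.5678… × (1 + 0.0135)^4 = C$635,187.6021…
After C$320,200.00 payment: C$635,187.6021… − C$320,200.00 = C$314,987.6021…
Balance at month 13: C$314,987.6021… × (1 + 0.0135)^2 = C$323,549.6739…
Penalty: 13 × 1% × C$744,723.00 = C$96,813.99
Final settlement = outstanding balance + penalty = C$323,549.6739… + C$96,813.99 = C$420,363.66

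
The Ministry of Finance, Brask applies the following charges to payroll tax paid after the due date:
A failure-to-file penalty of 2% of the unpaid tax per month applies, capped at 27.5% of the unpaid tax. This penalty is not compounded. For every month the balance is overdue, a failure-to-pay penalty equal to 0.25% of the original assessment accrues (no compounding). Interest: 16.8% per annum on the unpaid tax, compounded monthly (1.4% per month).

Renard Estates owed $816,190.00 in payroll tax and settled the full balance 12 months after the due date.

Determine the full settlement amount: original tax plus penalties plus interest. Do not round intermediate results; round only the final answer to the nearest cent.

Failure-to-file: 12 × 2% × $816,190.00 = $195,885.60 (under the 27.5% cap)
Failure-to-pay penalty = 0.25% × $816,190.00 × 12 mo = $24,485.70
Interest: $816,190.00 × ((1 + 0.014)^12 − 1) = $816,190.00 × 0.1815591… = $148,186.7454…
Total = $816,190.00 + $220,371.3000 + $148,186.7454… = $1,184,748.05

$1,184,748.05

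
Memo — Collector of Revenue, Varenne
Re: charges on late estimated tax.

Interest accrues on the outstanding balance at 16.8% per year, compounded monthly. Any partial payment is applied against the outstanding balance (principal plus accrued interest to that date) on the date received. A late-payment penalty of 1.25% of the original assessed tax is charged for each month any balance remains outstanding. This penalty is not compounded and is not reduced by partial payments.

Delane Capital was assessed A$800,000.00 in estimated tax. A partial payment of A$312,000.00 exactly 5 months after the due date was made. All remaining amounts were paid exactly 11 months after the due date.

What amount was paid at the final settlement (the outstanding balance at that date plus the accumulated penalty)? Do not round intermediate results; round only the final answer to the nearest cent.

A$703,053.97

Monthly rate = 16.8% ÷ 12 = 1.4%
Balance at month 5: A$800,000.0000 × (1 + 0.014)^5 = A$857,590.1061…
After A$312,000.00 payment: A$857,590.1061… − A$312,000.00 = A$545,590.1061…
Balance at month 11: A$545,590.1061… × (1 + 0.014)^6 = A$593,053.9681…
Penalty: 11 × 1.25% × A$800,000.00 = A$110,000.00
Final settlement = outstanding balance + penalty = A$593,053.9681… + A$110,000.00 = A$703,053.97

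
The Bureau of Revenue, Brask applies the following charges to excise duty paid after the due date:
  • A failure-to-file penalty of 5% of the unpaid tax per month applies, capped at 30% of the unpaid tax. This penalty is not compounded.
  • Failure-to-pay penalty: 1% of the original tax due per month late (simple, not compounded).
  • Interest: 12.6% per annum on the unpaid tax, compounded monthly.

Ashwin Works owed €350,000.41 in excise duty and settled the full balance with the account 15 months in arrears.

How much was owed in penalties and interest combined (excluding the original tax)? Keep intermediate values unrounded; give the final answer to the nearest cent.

€216,867.24

Failure-to-file: 15 × 5% × €350,000.41 = €262,500.31…, capped at 30% × €350,000.41 = €105,000.12…
Failure-to-pay penalty: 15 × 1% × €350,000.41 = €52,500.06…
Interest (12.6%/yr ÷ 12 = 1.05%/month): €350,000.41 × ((1 + 0.0105)^15 − 1) = €59,367.0524…
Penalties + interest = €157,500.1845 + €59,367.0524… = €216,867.24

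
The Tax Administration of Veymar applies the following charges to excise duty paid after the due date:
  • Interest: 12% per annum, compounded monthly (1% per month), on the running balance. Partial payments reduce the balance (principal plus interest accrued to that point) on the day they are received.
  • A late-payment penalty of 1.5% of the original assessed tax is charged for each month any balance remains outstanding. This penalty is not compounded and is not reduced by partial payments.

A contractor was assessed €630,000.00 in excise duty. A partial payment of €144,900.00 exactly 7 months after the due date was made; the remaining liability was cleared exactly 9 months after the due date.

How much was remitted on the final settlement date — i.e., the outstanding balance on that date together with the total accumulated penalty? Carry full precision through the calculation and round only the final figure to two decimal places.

€626,259.23

Balance at month 7: €630,000.0000 × (1 + 0.01)^7 = €675,445.2718…
After €144,900.00 payment: €675,445.2718… − €144,900.00 = €530,545.2718…
Balance at month 9: €530,545.2718… × (1 + 0.01)^2 = €541,209.2318…
Penalty: 9 × 1.5% × €630,000.00 = €85,050.00
Final settlement = outstanding balance + penalty = €541,209.2318… + €85,050.00 = €626,259.23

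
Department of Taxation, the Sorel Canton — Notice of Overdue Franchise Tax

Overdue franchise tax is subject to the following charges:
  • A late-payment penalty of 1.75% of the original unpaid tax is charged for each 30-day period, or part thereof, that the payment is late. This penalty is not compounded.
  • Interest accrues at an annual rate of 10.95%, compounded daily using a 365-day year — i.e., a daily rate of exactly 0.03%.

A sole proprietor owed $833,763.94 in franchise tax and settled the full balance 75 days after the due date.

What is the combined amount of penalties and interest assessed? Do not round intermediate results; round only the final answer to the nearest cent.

Penalty periods: ⌈75/30⌉ = 3; penalty = 3 × 1.75% × $833,763.94 = $43,772.61…
Interest: $833,763.94 × ((1 + 0.0003)^75 − 1) = $833,763.94 × 0.02275158… = $18,969.4495…
Penalties + interest = $43,772.6069… + $18,969.4495… = $62,742.06

$62,742.06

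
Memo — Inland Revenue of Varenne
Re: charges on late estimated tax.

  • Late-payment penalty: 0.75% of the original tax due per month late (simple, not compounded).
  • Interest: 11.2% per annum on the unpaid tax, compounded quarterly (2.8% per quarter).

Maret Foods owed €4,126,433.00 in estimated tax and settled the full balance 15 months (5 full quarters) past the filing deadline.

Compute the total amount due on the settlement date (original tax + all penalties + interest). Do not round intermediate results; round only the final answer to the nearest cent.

€5,201,627.15

Late-payment penalty: 15 × 0.75% × €4,126,433.00 = €464,223.71…
Interest: €4,126,433.00 × ((1 + 0.028)^5 − 1) = €4,126,433.00 × 0.1480626… = €610,970.4420…
Total = €4,126,433.00 + €464,223.7125 + €610,970.4420… = €5,201,627.15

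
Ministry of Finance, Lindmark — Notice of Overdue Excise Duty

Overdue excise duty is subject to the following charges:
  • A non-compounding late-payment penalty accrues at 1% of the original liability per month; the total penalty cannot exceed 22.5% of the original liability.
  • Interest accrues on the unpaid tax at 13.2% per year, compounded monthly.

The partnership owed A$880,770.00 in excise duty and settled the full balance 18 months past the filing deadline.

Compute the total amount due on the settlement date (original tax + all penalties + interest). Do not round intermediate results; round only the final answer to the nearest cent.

A$1,231,004.06

Penalty: 18 × 1% × A$880,770.00 = A$158,538.60 (below the 22.5% cap of A$198,173.25)
Interest (13.2%/yr ÷ 12 = 1.1%/month): A$880,770.00 × ((1 + 0.011)^18 − 1) = A$191,695.4604…
Total = A$880,770.00 + A$158,538.6000 + A$191,695.4604… = A$1,231,004.06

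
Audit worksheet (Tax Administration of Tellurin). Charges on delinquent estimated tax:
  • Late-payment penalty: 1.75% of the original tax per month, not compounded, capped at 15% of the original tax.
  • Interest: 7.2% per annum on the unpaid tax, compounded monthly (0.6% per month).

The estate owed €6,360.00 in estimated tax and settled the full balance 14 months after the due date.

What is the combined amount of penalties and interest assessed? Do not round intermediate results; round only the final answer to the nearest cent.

€1,509.58

Penalty (uncapped): 14 × 1.75% × €6,360.00 = €1,558.20; cap = 15% × €6,360.00 = €954.00 → penalty = €954.00
Interest: €6,360.00 × ((1 + 0.006)^14 − 1) = €6,360.00 × 0.0873559… = €555.5838…
Penalties + interest = €954.0000 + €555.5838… = €1,509.58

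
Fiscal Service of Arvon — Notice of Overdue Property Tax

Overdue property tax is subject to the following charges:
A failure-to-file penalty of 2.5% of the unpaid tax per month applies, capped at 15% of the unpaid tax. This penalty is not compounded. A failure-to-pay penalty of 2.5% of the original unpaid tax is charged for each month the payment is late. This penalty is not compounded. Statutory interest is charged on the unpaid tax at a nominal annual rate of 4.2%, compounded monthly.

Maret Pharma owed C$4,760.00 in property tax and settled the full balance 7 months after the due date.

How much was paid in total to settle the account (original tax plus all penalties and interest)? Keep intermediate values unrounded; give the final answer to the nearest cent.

Failure-to-file: 7 × 2.5% × C$4,760.00 = C$833.00, capped at 15% × C$4,760.00 = C$714.00
Failure-to-pay penalty = 2.5% × C$4,760.00 × 7 mo = C$833.00
Interest (4.2%/yr ÷ 12 = 0.35%/month): C$4,760.00 × ((1 + 0.0035)^7 − 1) = C$117.8517…
Total = C$4,760.00 + C$1,547.0000 + C$117.8517… = C$6,424.85

C$6,424.85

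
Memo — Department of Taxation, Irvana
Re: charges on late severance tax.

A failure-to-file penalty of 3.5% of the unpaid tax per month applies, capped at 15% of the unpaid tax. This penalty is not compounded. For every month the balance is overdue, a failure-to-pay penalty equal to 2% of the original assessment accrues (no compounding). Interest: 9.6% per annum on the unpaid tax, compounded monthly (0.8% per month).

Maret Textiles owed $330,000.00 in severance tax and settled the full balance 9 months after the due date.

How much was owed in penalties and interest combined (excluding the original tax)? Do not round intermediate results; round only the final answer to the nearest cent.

$133,434.68

Failure-to-file: 9 × 3.5% × $330,000.00 = $103,950.00, capped at 15% × $330,000.00 = $49,500.00
Failure-to-pay penalty = 2% × $330,000.00 × 9 mo = $59,400.00
Interest: $330,000.00 × ((1 + 0.008)^9 − 1) = $330,000.00 × 0.0743475… = $24,534.6843…
Penalties + interest = $108,900.0000 + $24,534.6843… = $133,434.68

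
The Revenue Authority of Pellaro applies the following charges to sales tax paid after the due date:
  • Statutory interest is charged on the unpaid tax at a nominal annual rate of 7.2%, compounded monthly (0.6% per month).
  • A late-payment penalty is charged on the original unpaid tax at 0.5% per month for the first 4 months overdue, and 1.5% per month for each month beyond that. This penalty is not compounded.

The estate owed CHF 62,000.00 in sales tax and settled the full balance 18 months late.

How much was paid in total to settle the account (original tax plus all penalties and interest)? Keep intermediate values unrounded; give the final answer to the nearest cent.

CHF 83,308.67

Penalty, months 1–4: 4 × 0.5% × CHF 62,000.00 = CHF 1,240.00
Penalty, months 5–18: 14 × 1.5% × CHF 62,000.00 = CHF 13,020.00
Interest: CHF 62,000.00 × ((1 + 0.006)^18 − 1) = CHF 62,000.00 × 0.1136883… = CHF 7,048.6739…
Total = CHF 62,000.00 + CHF 14,260.0000 + CHF 7,048.6739… = CHF 83,308.67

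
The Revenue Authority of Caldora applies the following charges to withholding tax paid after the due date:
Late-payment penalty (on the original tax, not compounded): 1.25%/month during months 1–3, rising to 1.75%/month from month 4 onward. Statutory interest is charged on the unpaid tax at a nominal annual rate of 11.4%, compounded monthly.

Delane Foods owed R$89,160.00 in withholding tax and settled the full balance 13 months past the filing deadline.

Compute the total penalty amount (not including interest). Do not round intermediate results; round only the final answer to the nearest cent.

Penalty, months 1–3: 3 × 1.25% × R$89,160.00 = R$3,343.50
Penalty, months 4–13: 10 × 1.75% × R$89,160.00 = R$15,603.00
Total penalty = R$3,343.50 + R$15,603.00 = R$18,946.50

R$18,946.50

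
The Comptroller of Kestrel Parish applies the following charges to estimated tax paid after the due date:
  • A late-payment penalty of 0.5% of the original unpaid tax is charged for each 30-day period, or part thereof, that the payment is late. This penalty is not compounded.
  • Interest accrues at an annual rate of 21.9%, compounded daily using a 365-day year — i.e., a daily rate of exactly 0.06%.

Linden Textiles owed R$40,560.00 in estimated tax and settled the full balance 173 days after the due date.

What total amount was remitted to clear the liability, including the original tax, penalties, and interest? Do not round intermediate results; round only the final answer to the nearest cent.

R$46,211.79

Penalty periods: ⌈173/30⌉ = 6; penalty = 6 × 0.5% × R$40,560.00 = R$1,216.80
Interest: R$40,560.00 × ((1 + 0.0006)^173 − 1) = R$40,560.00 × 0.10934403… = R$4,434.9937…
Total = R$40,560.00 + R$1,216.8000 + R$4,434.9937… = R$46,211.79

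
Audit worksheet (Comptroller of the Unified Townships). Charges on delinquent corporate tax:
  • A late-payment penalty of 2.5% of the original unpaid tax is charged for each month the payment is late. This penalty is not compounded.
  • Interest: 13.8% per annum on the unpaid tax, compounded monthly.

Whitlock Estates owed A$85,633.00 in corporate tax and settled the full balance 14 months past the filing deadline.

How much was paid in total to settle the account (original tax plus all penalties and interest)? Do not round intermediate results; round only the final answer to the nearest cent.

A$130,470.98

Late-payment penalty: 14 × 2.5% × A$85,633.00 = A$29,971.55
Interest (13.8%/yr ÷ 12 = 1.15%/month): A$85,633.00 × ((1 + 0.0115)^14 − 1) = A$14,866.4254…
Total = A$85,633.00 + A$29,971.5500 + A$14,866.4254… = A$130,470.98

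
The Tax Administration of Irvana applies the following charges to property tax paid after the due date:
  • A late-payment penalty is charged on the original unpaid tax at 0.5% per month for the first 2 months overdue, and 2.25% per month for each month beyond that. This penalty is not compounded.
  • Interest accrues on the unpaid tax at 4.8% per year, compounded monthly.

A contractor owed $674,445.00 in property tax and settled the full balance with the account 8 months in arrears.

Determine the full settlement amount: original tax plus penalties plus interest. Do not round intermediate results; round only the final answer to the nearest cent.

$794,126.35

Penalty, months 1–2: 2 × 0.5% × $674,445.00 = $6,744.45
Penalty, months 3–8: 6 × 2.25% × $674,445.00 = $91,050.08…
Interest (4.8%/yr ÷ 12 = 0.4%/month): $674,445.00 × ((1 + 0.004)^8 − 1) = $21,886.8207…
Total = $674,445.00 + $97,794.5250 + $21,886.8207… = $794,126.35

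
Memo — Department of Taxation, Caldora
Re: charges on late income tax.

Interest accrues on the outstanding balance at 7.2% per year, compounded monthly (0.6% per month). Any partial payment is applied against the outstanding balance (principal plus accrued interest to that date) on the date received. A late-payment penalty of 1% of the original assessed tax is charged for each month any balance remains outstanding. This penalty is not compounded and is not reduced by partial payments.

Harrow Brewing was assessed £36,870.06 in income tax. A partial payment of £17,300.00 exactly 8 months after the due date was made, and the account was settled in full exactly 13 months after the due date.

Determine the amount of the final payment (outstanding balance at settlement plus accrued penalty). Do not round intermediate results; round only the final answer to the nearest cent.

Balance at month 8: £36,870.0600 × (1 + 0.006)^8 = £38,677.4372…
After £17,300.00 payment: £38,677.4372… − £17,300.00 = £21,377.4372…
Balance at month 13: £21,377.4372… × (1 + 0.006)^5 = £22,026.5026…
Penalty: 13 × 1% × £36,870.06 = £4,793.11…
Final settlement = outstanding balance + penalty = £22,026.5026… + £4,793.11… = £26,819.61

£26,819.61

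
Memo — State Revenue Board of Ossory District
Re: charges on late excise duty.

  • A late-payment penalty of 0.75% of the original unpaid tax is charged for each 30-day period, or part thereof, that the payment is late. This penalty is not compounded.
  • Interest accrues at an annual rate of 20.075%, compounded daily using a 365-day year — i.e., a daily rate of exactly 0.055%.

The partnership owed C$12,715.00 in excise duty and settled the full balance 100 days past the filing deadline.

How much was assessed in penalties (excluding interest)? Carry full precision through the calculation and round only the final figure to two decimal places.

C$381.45

Penalty periods: ⌈100/30⌉ = 4; penalty = 4 × 0.75% × C$12,715.00 = C$381.45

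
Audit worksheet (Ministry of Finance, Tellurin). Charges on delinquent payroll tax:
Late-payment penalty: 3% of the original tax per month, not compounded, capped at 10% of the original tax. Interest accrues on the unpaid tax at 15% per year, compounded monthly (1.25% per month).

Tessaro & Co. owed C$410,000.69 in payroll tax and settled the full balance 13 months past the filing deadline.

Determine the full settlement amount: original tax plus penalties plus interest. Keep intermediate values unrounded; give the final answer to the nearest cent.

C$522,859.10

Penalty (uncapped): 13 × 3% × C$410,000.69 = C$159,900.27…; cap = 10% × C$410,000.69 = C$41,000.07… → penalty = C$41,000.07…
Interest: C$410,000.69 × ((1 + 0.0125)^13 − 1) = C$410,000.69 × 0.1752639… = C$71,858.3401…
Total = C$410,000.69 + C$41,000.0690 + C$71,858.3401… = C$522,859.10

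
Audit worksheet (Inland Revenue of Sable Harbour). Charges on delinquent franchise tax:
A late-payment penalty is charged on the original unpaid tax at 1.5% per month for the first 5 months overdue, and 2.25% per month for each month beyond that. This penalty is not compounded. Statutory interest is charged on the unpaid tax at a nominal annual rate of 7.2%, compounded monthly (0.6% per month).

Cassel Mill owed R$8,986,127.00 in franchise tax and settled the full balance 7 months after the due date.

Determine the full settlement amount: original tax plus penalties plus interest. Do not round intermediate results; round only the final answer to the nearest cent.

Penalty, months 1–5: 5 × 1.5% × R$8,986,127.00 = R$673,959.53…
Penalty, months 6–7: 2 × 2.25% × R$8,986,127.00 = R$404,375.72…
Interest: R$8,986,127.00 × ((1 + 0.006)^7 − 1) = R$8,986,127.00 × 0.0427636… = R$384,279.1902…
Total = R$8,986,127.00 + R$1,078,335.2400 + R$384,279.1902… = R$10,448,741.43

R$10,448,741.43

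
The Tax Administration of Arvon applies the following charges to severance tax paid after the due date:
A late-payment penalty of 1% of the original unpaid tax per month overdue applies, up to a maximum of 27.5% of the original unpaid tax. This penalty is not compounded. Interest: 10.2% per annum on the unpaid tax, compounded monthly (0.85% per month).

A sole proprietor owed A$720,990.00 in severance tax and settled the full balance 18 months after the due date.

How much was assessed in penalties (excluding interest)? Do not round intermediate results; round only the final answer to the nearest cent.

A$129,778.20

Penalty: 18 × 1% × A$720,990.00 = A$129,778.20 (below the 27.5% cap of A$198,272.25)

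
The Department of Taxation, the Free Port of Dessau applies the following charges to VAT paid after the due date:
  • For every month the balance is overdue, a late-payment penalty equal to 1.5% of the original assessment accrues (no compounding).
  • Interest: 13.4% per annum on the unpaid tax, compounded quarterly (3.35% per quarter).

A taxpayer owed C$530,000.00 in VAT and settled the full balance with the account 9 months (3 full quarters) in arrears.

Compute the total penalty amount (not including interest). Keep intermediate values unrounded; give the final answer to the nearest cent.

Late-payment penalty: 9 × 1.5% × C$530,000.00 = C$71,550.00

C$71,550.00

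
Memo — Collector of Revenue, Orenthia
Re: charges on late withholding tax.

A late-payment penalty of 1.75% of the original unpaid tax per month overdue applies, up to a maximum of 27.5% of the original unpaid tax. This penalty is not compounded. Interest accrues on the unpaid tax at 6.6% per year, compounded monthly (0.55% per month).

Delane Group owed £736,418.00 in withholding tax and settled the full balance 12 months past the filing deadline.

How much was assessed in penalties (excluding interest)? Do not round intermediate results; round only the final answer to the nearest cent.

£154,647.78

Penalty: 12 × 1.75% × £736,418.00 = £154,647.78 (below the 27.5% cap of £202,514.95)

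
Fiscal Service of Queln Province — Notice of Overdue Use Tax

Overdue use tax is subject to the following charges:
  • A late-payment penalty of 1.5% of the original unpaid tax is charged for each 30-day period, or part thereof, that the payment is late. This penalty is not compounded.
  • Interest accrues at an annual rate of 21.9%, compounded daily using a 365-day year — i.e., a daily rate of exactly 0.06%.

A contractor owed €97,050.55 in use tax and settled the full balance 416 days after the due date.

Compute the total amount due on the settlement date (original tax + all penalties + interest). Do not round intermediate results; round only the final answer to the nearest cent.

Penalty periods: ⌈416/30⌉ = 14; penalty = 14 × 1.5% × €97,050.55 = €20,380.62…
Interest: €97,050.55 × ((1 + 0.0006)^416 − 1) = €97,050.55 × 0.28341584… = €27,505.6633…
Total = €97,050.55 + €20,380.6155 + €27,505.6633… = €144,936.83

€144,936.83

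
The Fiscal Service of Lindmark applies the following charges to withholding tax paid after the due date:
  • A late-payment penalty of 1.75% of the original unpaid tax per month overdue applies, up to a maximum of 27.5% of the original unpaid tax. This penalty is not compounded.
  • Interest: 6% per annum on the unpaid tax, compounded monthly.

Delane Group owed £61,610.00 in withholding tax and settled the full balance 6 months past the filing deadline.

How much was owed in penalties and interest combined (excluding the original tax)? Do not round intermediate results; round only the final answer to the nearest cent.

£8,340.61

Penalty: 6 × 1.75% × £61,610.00 = £6,469.05 (below the 27.5% cap of £16,942.75)
Interest (6%/yr ÷ 12 = 0.5%/month): £61,610.00 × ((1 + 0.005)^6 − 1) = £1,871.5584…
Penalties + interest = £6,469.0500 + £1,871.5584… = £8,340.61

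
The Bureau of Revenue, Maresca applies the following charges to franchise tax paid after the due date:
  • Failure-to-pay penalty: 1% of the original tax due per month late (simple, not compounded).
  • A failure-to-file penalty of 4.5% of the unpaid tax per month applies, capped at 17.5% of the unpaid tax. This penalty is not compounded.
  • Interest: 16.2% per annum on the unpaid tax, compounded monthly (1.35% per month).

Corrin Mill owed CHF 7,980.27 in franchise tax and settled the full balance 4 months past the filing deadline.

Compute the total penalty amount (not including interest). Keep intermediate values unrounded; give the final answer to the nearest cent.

CHF 1,715.76

Failure-to-file: 4 × 4.5% × CHF 7,980.27 = CHF 1,436.45…, capped at 17.5% × CHF 7,980.27 = CHF 1,396.55…
Failure-to-pay penalty: 4 × 1% × CHF 7,980.27 = CHF 319.21…
Total penalty = CHF 1,396.55… + CHF 319.21… = CHF 1,715.76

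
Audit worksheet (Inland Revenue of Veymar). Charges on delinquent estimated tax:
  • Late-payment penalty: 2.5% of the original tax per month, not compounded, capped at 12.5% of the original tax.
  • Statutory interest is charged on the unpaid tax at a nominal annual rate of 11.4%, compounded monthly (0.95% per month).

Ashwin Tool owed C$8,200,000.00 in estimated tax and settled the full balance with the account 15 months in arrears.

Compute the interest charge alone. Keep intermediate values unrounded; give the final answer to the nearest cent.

C$1,249,497.22

Interest: C$8,200,000.00 × ((1 + 0.0095)^15 − 1) = C$8,200,000.00 × 0.1523777… = C$1,249,497.2198…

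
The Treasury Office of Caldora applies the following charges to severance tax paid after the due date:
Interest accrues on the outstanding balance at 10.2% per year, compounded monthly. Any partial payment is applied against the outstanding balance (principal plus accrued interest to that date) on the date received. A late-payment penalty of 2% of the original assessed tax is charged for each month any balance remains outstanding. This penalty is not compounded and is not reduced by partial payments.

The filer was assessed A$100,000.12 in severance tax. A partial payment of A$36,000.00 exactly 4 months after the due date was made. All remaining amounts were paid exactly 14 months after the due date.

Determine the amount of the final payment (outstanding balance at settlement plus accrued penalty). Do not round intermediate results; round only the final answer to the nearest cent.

A$101,400.79

Monthly rate = 10.2% ÷ 12 = 0.85%
Balance at month 4: A$100,000.1200 × (1 + 0.0085)^4 = A$103,443.7203…
After A$36,000.00 payment: A$103,443.7203… − A$36,000.00 = A$67,443.7203…
Balance at month 14: A$67,443.7203… × (1 + 0.0085)^10 = A$73,400.7579…
Penalty: 14 × 2% × A$100,000.12 = A$28,000.03…
Final settlement = outstanding balance + penalty = A$73,400.7579… + A$28,000.03… = A$101,400.79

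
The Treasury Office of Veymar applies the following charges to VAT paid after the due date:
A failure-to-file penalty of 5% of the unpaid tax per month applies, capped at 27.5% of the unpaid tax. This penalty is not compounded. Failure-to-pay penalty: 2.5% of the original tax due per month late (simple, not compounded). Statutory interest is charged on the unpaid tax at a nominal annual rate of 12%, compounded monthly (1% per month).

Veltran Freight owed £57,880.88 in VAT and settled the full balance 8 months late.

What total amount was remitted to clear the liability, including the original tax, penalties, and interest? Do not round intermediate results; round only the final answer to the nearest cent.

Failure-to-file: 8 × 5% × £57,880.88 = £23,152.35…, capped at 27.5% × £57,880.88 = £15,917.24…
Failure-to-pay penalty: 8 × 2.5% × £57,880.88 = £11,576.18…
Interest: £57,880.88 × ((1 + 0.01)^8 − 1) = £57,880.88 × 0.0828567… = £4,795.8190…
Total = £57,880.88 + £27,493.4180 + £4,795.8190… = £90,170.12

£90,170.12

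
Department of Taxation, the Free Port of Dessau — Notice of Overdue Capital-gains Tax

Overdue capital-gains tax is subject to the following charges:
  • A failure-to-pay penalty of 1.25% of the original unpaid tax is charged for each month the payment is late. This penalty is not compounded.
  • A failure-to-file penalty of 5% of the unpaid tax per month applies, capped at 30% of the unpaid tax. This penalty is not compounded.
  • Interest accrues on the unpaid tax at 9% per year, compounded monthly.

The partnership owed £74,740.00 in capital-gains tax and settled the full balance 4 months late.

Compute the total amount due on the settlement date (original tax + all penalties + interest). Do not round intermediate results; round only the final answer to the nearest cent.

Failure-to-file: 4 × 5% × £74,740.00 = £14,948.00 (under the 30% cap)
Failure-to-pay penalty: 4 × 1.25% × £74,740.00 = £3,737.00
Interest (9%/yr ÷ 12 = 0.75%/month): £74,740.00 × ((1 + 0.0075)^4 − 1) = £2,267.5511…
Total = £74,740.00 + £18,685.0000 + £2,267.5511… = £95,692.55

£95,692.55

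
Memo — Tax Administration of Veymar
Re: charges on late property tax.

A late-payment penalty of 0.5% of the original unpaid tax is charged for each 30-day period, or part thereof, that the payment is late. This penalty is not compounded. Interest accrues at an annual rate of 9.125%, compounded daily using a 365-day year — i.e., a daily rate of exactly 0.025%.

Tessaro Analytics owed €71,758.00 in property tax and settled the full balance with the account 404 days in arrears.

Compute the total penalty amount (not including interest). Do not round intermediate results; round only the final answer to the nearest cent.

Penalty periods: ⌈404/30⌉ = 14; penalty = 14 × 0.5% × €71,758.00 = €5,023.06

€5,023.06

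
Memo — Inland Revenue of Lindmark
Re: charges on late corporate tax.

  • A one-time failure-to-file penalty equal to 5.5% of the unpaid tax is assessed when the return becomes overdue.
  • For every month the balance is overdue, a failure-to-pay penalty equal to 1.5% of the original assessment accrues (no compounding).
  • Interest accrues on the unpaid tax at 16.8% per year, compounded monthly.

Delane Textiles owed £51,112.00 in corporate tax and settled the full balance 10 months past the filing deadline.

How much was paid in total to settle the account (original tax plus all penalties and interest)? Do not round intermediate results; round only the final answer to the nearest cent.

£69,213.70

Failure-to-file penalty: 5.5% × £51,112.00 = £2,811.16
Failure-to-pay penalty: 10 × 1.5% × £51,112.00 = £7,666.80
Interest (16.8%/yr ÷ 12 = 1.4%/month): £51,112.00 × ((1 + 0.014)^10 − 1) = £7,623.7373…
Total = £51,112.00 + £10,477.9600 + £7,623.7373… = £69,213.70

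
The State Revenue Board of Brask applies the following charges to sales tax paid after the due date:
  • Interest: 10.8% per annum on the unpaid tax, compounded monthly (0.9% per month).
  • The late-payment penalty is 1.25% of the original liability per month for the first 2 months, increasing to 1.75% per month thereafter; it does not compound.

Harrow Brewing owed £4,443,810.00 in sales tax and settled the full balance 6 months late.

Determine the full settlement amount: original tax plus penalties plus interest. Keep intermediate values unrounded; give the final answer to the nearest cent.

£5,111,402.15

Penalty, months 1–2: 2 × 1.25% × £4,443,810.00 = £111,095.25
Penalty, months 3–6: 4 × 1.75% × £4,443,810.00 = £311,066.70
Interest: £4,443,810.00 × ((1 + 0.009)^6 − 1) = £4,443,810.00 × 0.0552297… = £245,430.1988…
Total = £4,443,810.00 + £422,161.9500 + £245,430.1988… = £5,111,402.15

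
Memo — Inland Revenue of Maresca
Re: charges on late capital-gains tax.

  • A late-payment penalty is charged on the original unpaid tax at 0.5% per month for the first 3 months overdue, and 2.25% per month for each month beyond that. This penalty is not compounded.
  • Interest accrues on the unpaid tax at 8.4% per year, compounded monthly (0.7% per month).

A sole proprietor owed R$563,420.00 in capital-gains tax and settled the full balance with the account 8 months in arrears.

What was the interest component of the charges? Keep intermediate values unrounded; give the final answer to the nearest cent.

Interest: R$563,420.00 × ((1 + 0.007)^8 − 1) = R$563,420.00 × 0.0573914… = R$32,335.4496…

R$32,335.45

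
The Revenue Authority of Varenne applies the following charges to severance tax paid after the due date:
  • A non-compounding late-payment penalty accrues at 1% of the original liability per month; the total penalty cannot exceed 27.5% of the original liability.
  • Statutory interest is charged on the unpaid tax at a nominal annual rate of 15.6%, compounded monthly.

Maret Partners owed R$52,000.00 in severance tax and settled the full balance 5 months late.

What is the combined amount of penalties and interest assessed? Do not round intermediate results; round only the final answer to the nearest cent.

Penalty: 5 × 1% × R$52,000.00 = R$2,600.00 (below the 27.5% cap of R$14,300.00)
Interest (15.6%/yr ÷ 12 = 1.3%/month): R$52,000.00 × ((1 + 0.013)^5 − 1) = R$3,469.0299…
Penalties + interest = R$2,600.0000 + R$3,469.0299… = R$6,069.03

R$6,069.03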